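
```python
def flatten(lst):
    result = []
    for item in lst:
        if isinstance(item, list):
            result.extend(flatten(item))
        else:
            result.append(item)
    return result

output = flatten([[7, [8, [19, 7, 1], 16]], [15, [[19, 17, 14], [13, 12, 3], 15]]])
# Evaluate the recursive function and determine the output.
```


flatten([[7, [8, [19, 7, 1], 16]], [15, [[19, 17, 14], [13, 12, 3], 15]]])
Processing each element:
  [7, [8, [19, 7, 1], 16]] is a list -> flatten recursively -> [7, 8, 19, 7, 1, 16]
  [15, [[19, 17, 14], [13, 12, 3], 15]] is a list -> flatten recursively -> [15, 19, 17, 14, 13, 12, 3, 15]
= [7, 8, 19, 7, 1, 16, 15, 19, 17, 14, 13, 12, 3, 15]


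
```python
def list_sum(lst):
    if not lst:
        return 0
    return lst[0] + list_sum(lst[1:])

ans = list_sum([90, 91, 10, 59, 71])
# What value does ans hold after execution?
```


list_sum([90, 91, 10, 59, 71])
= 90 + list_sum([91, 10, 59, 71])
= 90 + 91 + list_sum([10, 59, 71])
= 90 + 91 + 10 + list_sum([59, 71])
= 90 + 91 + 10 + 59 + list_sum([71])
= 90 + 91 + 10 + 59 + 71 + list_sum([])
= 90 + 91 + 10 + 59 + 71 + 0
= 321


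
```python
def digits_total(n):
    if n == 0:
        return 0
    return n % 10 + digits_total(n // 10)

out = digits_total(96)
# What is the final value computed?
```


digits_total(96)
= 6 + digits_total(9)
= 6 + 9 + digits_total(0)
= 6 + 9 + 0
= 15


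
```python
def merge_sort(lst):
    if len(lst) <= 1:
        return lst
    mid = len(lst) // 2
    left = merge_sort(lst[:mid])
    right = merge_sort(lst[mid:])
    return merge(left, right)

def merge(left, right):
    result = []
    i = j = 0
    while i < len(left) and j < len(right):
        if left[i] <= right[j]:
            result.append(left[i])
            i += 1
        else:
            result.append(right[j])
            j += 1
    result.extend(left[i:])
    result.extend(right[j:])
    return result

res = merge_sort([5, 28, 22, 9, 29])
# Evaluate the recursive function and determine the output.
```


merge_sort([5, 28, 22, 9, 29])
Split into [5, 28] and [22, 9, 29]
Left sorted: [5, 28]
Right sorted: [9, 22, 29]
Merge [5, 28] and [9, 22, 29]
= [5, 9, 22, 28, 29]


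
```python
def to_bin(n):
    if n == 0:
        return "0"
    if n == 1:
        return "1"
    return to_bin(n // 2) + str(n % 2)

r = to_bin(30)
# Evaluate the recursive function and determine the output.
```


to_bin(30)
= to_bin(15) + "0"
= to_bin(7) + "1" + "0"
= to_bin(3) + "1" + "1" + "0"
= to_bin(1) + "1" + "1" + "1" + "0"
= "1" + "1" + "1" + "1" + "0"
= "11110"


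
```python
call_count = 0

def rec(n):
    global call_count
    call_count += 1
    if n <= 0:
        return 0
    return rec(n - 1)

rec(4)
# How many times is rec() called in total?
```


rec(4) calls rec(3) calls ... calls rec(0)
Total calls: 4 + 1 (for base case) = 5


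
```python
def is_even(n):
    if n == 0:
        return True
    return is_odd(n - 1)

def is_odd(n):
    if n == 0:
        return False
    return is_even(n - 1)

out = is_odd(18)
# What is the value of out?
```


is_odd(18)
= is_even(17)
= is_odd(16)
= is_even(15)
= is_odd(14)
= is_even(13)
= is_odd(12)
= is_even(11)
= is_odd(10)
= is_even(9)
= is_odd(8)
= is_even(7)
= is_odd(6)
= is_even(5)
= is_odd(4)
= is_even(3)
= is_odd(2)
= is_even(1)
= is_odd(0)
n == 0: return False
= False


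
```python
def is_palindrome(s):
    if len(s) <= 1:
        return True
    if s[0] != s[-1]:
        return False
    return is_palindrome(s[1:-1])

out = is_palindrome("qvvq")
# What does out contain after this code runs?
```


is_palindrome("qvvq")
"qvvq": s[0]='q' == s[-1]='q' -> is_palindrome("vv")
"vv": s[0]='v' == s[-1]='v' -> is_palindrome("")
"": len <= 1 -> True
= True


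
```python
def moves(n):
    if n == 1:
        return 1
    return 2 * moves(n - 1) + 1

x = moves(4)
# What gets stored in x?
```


moves(4)
= 2 * moves(3) + 1
= 2 * (2 * moves(2) + 1) + 1
= 2 * (2 * (2 * moves(1) + 1) + 1) + 1
Now compute bottom-up:
moves(1) = 1
moves(2) = 2 * 1 + 1 = 3
moves(3) = 2 * 3 + 1 = 7
moves(4) = 2 * 7 + 1 = 15
= 15


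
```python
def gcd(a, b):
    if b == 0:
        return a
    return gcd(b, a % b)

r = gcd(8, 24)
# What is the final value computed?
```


gcd(8, 24)
= gcd(24, 8 % 24) = gcd(24, 8)
= gcd(8, 24 % 8) = gcd(8, 0)
b == 0, return a = 8


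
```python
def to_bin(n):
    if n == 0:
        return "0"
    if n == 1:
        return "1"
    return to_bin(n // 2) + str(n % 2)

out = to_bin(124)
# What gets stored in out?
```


to_bin(124)
= to_bin(62) + "0"
= to_bin(31) + "0" + "0"
= to_bin(15) + "1" + "0" + "0"
= to_bin(7) + "1" + "1" + "0" + "0"
= to_bin(3) + "1" + "1" + "1" + "0" + "0"
= to_bin(1) + "1" + "1" + "1" + "1" + "0" + "0"
= "1" + "1" + "1" + "1" + "1" + "0" + "0"
= "1111100"


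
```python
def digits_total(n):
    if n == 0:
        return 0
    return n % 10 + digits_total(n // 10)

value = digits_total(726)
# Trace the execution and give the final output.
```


digits_total(726)
= 6 + digits_total(72)
= 6 + 2 + digits_total(7)
= 6 + 2 + 7 + digits_total(0)
= 6 + 2 + 7 + 0
= 15


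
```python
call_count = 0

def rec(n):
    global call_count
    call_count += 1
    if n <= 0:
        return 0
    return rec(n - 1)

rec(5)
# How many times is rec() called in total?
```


rec(5) calls rec(4) calls ... calls rec(0)
Total calls: 5 + 1 (for base case) = 6


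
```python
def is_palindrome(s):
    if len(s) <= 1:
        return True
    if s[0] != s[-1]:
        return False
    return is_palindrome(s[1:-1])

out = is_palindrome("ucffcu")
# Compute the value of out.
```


is_palindrome("ucffcu")
"ucffcu": s[0]='u' == s[-1]='u' -> is_palindrome("cffc")
"cffc": s[0]='c' == s[-1]='c' -> is_palindrome("ff")
"ff": s[0]='f' == s[-1]='f' -> is_palindrome("")
"": len <= 1 -> True
= True


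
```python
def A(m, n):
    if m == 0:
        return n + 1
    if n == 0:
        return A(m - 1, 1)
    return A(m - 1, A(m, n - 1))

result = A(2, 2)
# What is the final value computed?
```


A(2, 2)
= A(1, A(2, 1))
First compute A(2, 1) = 5
= A(1, 5)
= 7


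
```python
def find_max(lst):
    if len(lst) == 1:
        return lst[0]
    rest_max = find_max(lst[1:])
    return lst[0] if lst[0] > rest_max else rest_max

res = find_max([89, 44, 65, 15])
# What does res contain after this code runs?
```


find_max([89, 44, 65, 15])
= compare 89 with find_max([44, 65, 15])
= compare 44 with find_max([65, 15])
= compare 65 with find_max([15])
Base: find_max([15]) = 15
compare 65 with 15: max = 65
compare 44 with 65: max = 65
compare 89 with 65: max = 89
= 89


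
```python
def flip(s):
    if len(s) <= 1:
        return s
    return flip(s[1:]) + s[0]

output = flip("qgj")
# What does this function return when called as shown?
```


flip("qgj")
= flip("gj") + "q"
= flip("j") + "g" + "q"
= "j" + "g" + "q"
= "jgq"


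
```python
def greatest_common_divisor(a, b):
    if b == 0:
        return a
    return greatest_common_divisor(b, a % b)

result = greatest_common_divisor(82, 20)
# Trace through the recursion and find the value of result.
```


greatest_common_divisor(82, 20)
= greatest_common_divisor(20, 82 % 20) = greatest_common_divisor(20, 2)
= greatest_common_divisor(2, 20 % 2) = greatest_common_divisor(2, 0)
b == 0, return a = 2


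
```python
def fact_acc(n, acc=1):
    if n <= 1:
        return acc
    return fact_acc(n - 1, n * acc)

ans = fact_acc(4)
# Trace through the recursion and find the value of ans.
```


fact_acc(4, 1)
= fact_acc(3, 4 * 1) = fact_acc(3, 4)
= fact_acc(2, 3 * 4) = fact_acc(2, 12)
= fact_acc(1, 2 * 12) = fact_acc(1, 24)
n <= 1, return acc = 24


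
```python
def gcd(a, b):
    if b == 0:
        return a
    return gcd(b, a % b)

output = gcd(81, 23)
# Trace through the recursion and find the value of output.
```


gcd(81, 23)
= gcd(23, 81 % 23) = gcd(23, 12)
= gcd(12, 23 % 12) = gcd(12, 11)
= gcd(11, 12 % 11) = gcd(11, 1)
= gcd(1, 11 % 1) = gcd(1, 0)
b == 0, return a = 1


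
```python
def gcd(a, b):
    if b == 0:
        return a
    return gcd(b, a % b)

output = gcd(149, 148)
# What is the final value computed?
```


gcd(149, 148)
= gcd(148, 149 % 148) = gcd(148, 1)
= gcd(1, 148 % 1) = gcd(1, 0)
b == 0, return a = 1


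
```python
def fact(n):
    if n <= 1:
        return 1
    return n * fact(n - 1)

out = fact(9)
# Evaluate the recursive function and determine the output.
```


fact(9)
= 9 * fact(8)
= 9 * 8 * fact(7)
= 9 * 8 * 7 * fact(6)
= 9 * 8 * 7 * 6 * fact(5)
= 9 * 8 * 7 * 6 * 5 * fact(4)
= 9 * 8 * 7 * 6 * 5 * 4 * fact(3)
= 9 * 8 * 7 * 6 * 5 * 4 * 3 * fact(2)
= 9 * 8 * 7 * 6 * 5 * 4 * 3 * 2 * fact(1)
= 9 * 8 * 7 * 6 * 5 * 4 * 3 * 2 * 1
= 362880


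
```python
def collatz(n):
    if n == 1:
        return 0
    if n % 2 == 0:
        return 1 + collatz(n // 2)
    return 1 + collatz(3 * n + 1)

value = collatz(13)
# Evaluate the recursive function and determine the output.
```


collatz(13)
13 is odd -> 3*13+1 = 40 -> collatz(40)
40 is even -> collatz(20)
20 is even -> collatz(10)
10 is even -> collatz(5)
5 is odd -> 3*5+1 = 16 -> collatz(16)
16 is even -> collatz(8)
8 is even -> collatz(4)
4 is even -> collatz(2)
2 is even -> collatz(1)
Reached 1 after 9 steps
= 9


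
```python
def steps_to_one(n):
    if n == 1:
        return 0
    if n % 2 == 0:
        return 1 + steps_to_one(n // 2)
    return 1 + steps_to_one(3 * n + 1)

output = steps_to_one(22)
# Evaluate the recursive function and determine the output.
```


steps_to_one(22)
22 is even -> steps_to_one(11)
11 is odd -> 3*11+1 = 34 -> steps_to_one(34)
34 is even -> steps_to_one(17)
17 is odd -> 3*17+1 = 52 -> steps_to_one(52)
52 is even -> steps_to_one(26)
26 is even -> steps_to_one(13)
13 is odd -> 3*13+1 = 40 -> steps_to_one(40)
40 is even -> steps_to_one(20)
20 is even -> steps_to_one(10)
10 is even -> steps_to_one(5)
5 is odd -> 3*5+1 = 16 -> steps_to_one(16)
16 is even -> steps_to_one(8)
8 is even -> steps_to_one(4)
4 is even -> steps_to_one(2)
2 is even -> steps_to_one(1)
Reached 1 after 15 steps
= 15


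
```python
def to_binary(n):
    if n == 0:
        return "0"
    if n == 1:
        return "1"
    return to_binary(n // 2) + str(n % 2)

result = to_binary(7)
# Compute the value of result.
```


to_binary(7)
= to_binary(3) + "1"
= to_binary(1) + "1" + "1"
= "1" + "1" + "1"
= "111"


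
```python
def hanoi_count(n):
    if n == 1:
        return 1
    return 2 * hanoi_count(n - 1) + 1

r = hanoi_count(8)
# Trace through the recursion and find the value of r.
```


hanoi_count(8)
= 2 * hanoi_count(7) + 1
= 2 * (2 * hanoi_count(6) + 1) + 1
= 2 * (2 * (2 * hanoi_count(5) + 1) + 1) + 1
= 2 * (2 * (2 * (2 * hanoi_count(4) + 1) + 1) + 1) + 1
= 2 * (2 * (2 * (2 * (2 * hanoi_count(3) + 1) + 1) + 1) + 1) + 1
= 2 * (2 * (2 * (2 * (2 * (2 * hanoi_count(2) + 1) + 1) + 1) + 1) + 1) + 1
= 2 * (2 * (2 * (2 * (2 * (2 * (2 * hanoi_count(1) + 1) + 1) + 1) + 1) + 1) + 1) + 1
Now compute bottom-up:
hanoi_count(1) = 1
hanoi_count(2) = 2 * 1 + 1 = 3
hanoi_count(3) = 2 * 3 + 1 = 7
hanoi_count(4) = 2 * 7 + 1 = 15
hanoi_count(5) = 2 * 15 + 1 = 31
hanoi_count(6) = 2 * 31 + 1 = 63
hanoi_count(7) = 2 * 63 + 1 = 127
hanoi_count(8) = 2 * 127 + 1 = 255
= 255


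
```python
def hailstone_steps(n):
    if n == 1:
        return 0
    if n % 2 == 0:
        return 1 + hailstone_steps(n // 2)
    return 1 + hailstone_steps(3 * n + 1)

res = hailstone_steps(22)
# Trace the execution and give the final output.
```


hailstone_steps(22)
22 is even -> hailstone_steps(11)
11 is odd -> 3*11+1 = 34 -> hailstone_steps(34)
34 is even -> hailstone_steps(17)
17 is odd -> 3*17+1 = 52 -> hailstone_steps(52)
52 is even -> hailstone_steps(26)
26 is even -> hailstone_steps(13)
13 is odd -> 3*13+1 = 40 -> hailstone_steps(40)
40 is even -> hailstone_steps(20)
20 is even -> hailstone_steps(10)
10 is even -> hailstone_steps(5)
5 is odd -> 3*5+1 = 16 -> hailstone_steps(16)
16 is even -> hailstone_steps(8)
8 is even -> hailstone_steps(4)
4 is even -> hailstone_steps(2)
2 is even -> hailstone_steps(1)
Reached 1 after 15 steps
= 15


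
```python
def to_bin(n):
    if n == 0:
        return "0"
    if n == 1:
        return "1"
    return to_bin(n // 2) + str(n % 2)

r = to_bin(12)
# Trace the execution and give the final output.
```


to_bin(12)
= to_bin(6) + "0"
= to_bin(3) + "0" + "0"
= to_bin(1) + "1" + "0" + "0"
= "1" + "1" + "0" + "0"
= "1100"


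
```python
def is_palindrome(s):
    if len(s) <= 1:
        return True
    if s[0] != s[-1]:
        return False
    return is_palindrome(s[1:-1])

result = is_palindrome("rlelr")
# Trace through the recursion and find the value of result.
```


is_palindrome("rlelr")
"rlelr": s[0]='r' == s[-1]='r' -> is_palindrome("lel")
"lel": s[0]='l' == s[-1]='l' -> is_palindrome("e")
"e": len <= 1 -> True
= True


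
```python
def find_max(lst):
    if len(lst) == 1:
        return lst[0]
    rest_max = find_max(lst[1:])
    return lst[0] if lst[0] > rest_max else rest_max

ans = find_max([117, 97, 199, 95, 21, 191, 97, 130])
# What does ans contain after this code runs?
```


find_max([117, 97, 199, 95, 21, 191, 97, 130])
= compare 117 with find_max([97, 199, 95, 21, 191, 97, 130])
= compare 97 with find_max([199, 95, 21, 191, 97, 130])
= compare 199 with find_max([95, 21, 191, 97, 130])
= compare 95 with find_max([21, 191, 97, 130])
= compare 21 with find_max([191, 97, 130])
= compare 191 with find_max([97, 130])
= compare 97 with find_max([130])
Base: find_max([130]) = 130
compare 97 with 130: max = 130
compare 191 with 130: max = 191
compare 21 with 191: max = 191
compare 95 with 191: max = 191
compare 199 with 191: max = 199
compare 97 with 199: max = 199
compare 117 with 199: max = 199
= 199


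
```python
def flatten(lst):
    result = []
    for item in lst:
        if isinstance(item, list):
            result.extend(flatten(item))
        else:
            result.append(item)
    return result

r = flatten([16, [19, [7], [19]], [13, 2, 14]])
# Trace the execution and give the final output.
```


flatten([16, [19, [7], [19]], [13, 2, 14]])
Processing each element:
  16 is not a list -> append 16
  [19, [7], [19]] is a list -> flatten recursively -> [19, 7, 19]
  [13, 2, 14] is a list -> flatten recursively -> [13, 2, 14]
= [16, 19, 7, 19, 13, 2, 14]


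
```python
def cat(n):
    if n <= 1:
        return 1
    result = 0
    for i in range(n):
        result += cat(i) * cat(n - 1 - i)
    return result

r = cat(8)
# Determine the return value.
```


cat(8)
= sum of cat(i) * cat(8-1-i) for i in 0..7
First compute sub-values bottom-up:
  cat(0) = 1, cat(1) = 1
  cat(2) = 1*1 + 1*1 = 2
  cat(3) = 1*2 + 1*1 + 2*1 = 5
  cat(4) = 1*5 + 1*2 + 2*1 + 5*1 = 14
  cat(5) = 1*14 + 1*5 + 2*2 + 5*1 + 14*1 = 42
  cat(6) = 1*42 + 1*14 + 2*5 + 5*2 + 14*1 + 42*1 = 132
  cat(7) = 1*132 + 1*42 + 2*14 + 5*5 + 14*2 + 42*1 + 132*1 = 429
Now cat(8):
  cat(0)*cat(7) = 1*429 = 429
  cat(1)*cat(6) = 1*132 = 132
  cat(2)*cat(5) = 2*42 = 84
  cat(3)*cat(4) = 5*14 = 70
  cat(4)*cat(3) = 14*5 = 70
  cat(5)*cat(2) = 42*2 = 84
  cat(6)*cat(1) = 132*1 = 132
  cat(7)*cat(0) = 429*1 = 429
= 429 + 132 + 84 + 70 + 70 + 84 + 132 + 429
= 1430


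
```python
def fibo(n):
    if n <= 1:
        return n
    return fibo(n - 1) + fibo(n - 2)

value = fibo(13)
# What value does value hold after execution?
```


fibo(13)
= fibo(12) + fibo(11)
= (fibo(11) + fibo(10)) + fibo(11)
Computing bottom-up: fibo(0)=0, fibo(1)=1, fibo(2)=1, fibo(3)=2, fibo(4)=3, fibo(5)=5, fibo(6)=8, fibo(7)=13, fibo(8)=21, fibo(9)=34, fibo(10)=55, fibo(11)=89, fibo(12)=144, fibo(13)=233
= 233


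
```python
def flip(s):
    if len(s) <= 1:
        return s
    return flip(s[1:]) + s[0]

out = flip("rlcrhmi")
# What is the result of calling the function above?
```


flip("rlcrhmi")
= flip("lcrhmi") + "r"
= flip("crhmi") + "l" + "r"
= flip("rhmi") + "c" + "l" + "r"
= flip("hmi") + "r" + "c" + "l" + "r"
= flip("mi") + "h" + "r" + "c" + "l" + "r"
= flip("i") + "m" + "h" + "r" + "c" + "l" + "r"
= "i" + "m" + "h" + "r" + "c" + "l" + "r"
= "imhrclr"


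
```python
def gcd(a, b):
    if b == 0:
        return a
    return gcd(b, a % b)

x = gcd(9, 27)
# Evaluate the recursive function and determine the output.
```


gcd(9, 27)
= gcd(27, 9 % 27) = gcd(27, 9)
= gcd(9, 27 % 9) = gcd(9, 0)
b == 0, return a = 9


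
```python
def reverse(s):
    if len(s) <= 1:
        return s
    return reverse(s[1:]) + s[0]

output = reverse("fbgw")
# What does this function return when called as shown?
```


reverse("fbgw")
= reverse("bgw") + "f"
= reverse("gw") + "b" + "f"
= reverse("w") + "g" + "b" + "f"
= "w" + "g" + "b" + "f"
= "wgbf"


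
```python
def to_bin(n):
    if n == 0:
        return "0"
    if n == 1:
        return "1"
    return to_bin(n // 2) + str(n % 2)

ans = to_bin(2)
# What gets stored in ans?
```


to_bin(2)
= to_bin(1) + "0"
= "1" + "0"
= "10"


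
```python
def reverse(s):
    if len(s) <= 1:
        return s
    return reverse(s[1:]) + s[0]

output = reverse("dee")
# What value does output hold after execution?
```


reverse("dee")
= reverse("ee") + "d"
= reverse("e") + "e" + "d"
= "e" + "e" + "d"
= "eed"


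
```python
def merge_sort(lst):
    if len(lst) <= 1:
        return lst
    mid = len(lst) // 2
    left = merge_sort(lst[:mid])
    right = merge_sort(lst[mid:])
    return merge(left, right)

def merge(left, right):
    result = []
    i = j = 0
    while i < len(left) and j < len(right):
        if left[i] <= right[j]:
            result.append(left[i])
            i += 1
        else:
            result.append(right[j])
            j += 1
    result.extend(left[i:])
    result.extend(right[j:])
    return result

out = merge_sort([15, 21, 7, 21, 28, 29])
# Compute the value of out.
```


merge_sort([15, 21, 7, 21, 28, 29])
Split into [15, 21, 7] and [21, 28, 29]
Left sorted: [7, 15, 21]
Right sorted: [21, 28, 29]
Merge [7, 15, 21] and [21, 28, 29]
= [7, 15, 21, 21, 28, 29]


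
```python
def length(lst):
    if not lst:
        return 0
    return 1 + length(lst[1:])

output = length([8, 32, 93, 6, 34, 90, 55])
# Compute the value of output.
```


length([8, 32, 93, 6, 34, 90, 55])
= 1 + length([32, 93, 6, 34, 90, 55])
= 1 + 1 + length([93, 6, 34, 90, 55])
= 1 + 1 + 1 + length([6, 34, 90, 55])
= 1 + 1 + 1 + 1 + length([34, 90, 55])
= 1 + 1 + 1 + 1 + 1 + length([90, 55])
= 1 + 1 + 1 + 1 + 1 + 1 + length([55])
= 1 + 1 + 1 + 1 + 1 + 1 + 1 + length([])
= 1 + 1 + 1 + 1 + 1 + 1 + 1 + 0
= 7


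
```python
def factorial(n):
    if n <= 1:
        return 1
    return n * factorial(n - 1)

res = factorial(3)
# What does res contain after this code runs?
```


factorial(3)
= 3 * factorial(2)
= 3 * 2 * factorial(1)
= 3 * 2 * 1
= 6


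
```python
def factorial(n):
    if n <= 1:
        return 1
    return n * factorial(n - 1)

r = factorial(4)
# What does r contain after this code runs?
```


factorial(4)
= 4 * factorial(3)
= 4 * 3 * factorial(2)
= 4 * 3 * 2 * factorial(1)
= 4 * 3 * 2 * 1
= 24


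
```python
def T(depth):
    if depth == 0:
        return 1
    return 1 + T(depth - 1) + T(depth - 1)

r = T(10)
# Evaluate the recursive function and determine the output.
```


T(10)
= 1 + T(9) + T(9)
= 1 + 2 * T(9)
T(k) = 2^(k+1) - 1
T(0) = 1
T(1) = 3
T(2) = 7
T(3) = 15
T(4) = 31
T(10) = 2^11 - 1 = 2047


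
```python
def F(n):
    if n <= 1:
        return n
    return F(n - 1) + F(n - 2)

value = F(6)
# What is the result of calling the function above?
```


F(6)
= F(5) + F(4)
= (F(4) + F(3)) + F(4)
Computing bottom-up: F(0)=0, F(1)=1, F(2)=1, F(3)=2, F(4)=3, F(5)=5, F(6)=8
= 8


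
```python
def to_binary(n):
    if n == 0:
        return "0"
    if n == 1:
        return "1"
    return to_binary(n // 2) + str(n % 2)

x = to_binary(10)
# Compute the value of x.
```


to_binary(10)
= to_binary(5) + "0"
= to_binary(2) + "1" + "0"
= to_binary(1) + "0" + "1" + "0"
= "1" + "0" + "1" + "0"
= "1010"


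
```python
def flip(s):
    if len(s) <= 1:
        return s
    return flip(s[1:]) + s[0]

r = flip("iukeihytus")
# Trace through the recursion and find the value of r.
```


flip("iukeihytus")
= flip("ukeihytus") + "i"
= flip("keihytus") + "u" + "i"
= flip("eihytus") + "k" + "u" + "i"
= flip("ihytus") + "e" + "k" + "u" + "i"
= flip("hytus") + "i" + "e" + "k" + "u" + "i"
= flip("ytus") + "h" + "i" + "e" + "k" + "u" + "i"
= flip("tus") + "y" + "h" + "i" + "e" + "k" + "u" + "i"
= flip("us") + "t" + "y" + "h" + "i" + "e" + "k" + "u" + "i"
= flip("s") + "u" + "t" + "y" + "h" + "i" + "e" + "k" + "u" + "i"
= "s" + "u" + "t" + "y" + "h" + "i" + "e" + "k" + "u" + "i"
= "sutyhiekui"


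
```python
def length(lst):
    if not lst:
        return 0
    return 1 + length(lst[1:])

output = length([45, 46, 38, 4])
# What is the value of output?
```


length([45, 46, 38, 4])
= 1 + length([46, 38, 4])
= 1 + 1 + length([38, 4])
= 1 + 1 + 1 + length([4])
= 1 + 1 + 1 + 1 + length([])
= 1 + 1 + 1 + 1 + 0
= 4


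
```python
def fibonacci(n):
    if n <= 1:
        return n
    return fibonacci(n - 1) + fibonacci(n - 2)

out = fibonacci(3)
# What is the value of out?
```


fibonacci(3)
= fibonacci(2) + fibonacci(1)
Computing bottom-up: fibonacci(0)=0, fibonacci(1)=1, fibonacci(2)=1, fibonacci(3)=2
= 2


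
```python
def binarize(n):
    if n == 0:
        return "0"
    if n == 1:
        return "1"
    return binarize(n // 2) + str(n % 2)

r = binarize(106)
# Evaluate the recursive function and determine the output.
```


binarize(106)
= binarize(53) + "0"
= binarize(26) + "1" + "0"
= binarize(13) + "0" + "1" + "0"
= binarize(6) + "1" + "0" + "1" + "0"
= binarize(3) + "0" + "1" + "0" + "1" + "0"
= binarize(1) + "1" + "0" + "1" + "0" + "1" + "0"
= "1" + "1" + "0" + "1" + "0" + "1" + "0"
= "1101010"


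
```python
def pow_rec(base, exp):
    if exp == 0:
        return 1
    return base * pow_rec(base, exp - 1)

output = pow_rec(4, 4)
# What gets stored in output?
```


pow_rec(4, 4)
= 4 * pow_rec(4, 3)
= 4 * 4 * pow_rec(4, 2)
= 4 * 4 * 4 * pow_rec(4, 1)
= 4 * 4 * 4 * 4 * pow_rec(4, 0)
= 4 * 4 * 4 * 4 * 1
= 256


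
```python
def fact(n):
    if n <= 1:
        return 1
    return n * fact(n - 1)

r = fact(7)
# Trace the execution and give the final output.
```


fact(7)
= 7 * fact(6)
= 7 * 6 * fact(5)
= 7 * 6 * 5 * fact(4)
= 7 * 6 * 5 * 4 * fact(3)
= 7 * 6 * 5 * 4 * 3 * fact(2)
= 7 * 6 * 5 * 4 * 3 * 2 * fact(1)
= 7 * 6 * 5 * 4 * 3 * 2 * 1
= 5040


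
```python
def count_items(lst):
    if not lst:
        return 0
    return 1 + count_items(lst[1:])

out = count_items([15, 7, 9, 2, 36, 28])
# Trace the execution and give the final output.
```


count_items([15, 7, 9, 2, 36, 28])
= 1 + count_items([7, 9, 2, 36, 28])
= 1 + 1 + count_items([9, 2, 36, 28])
= 1 + 1 + 1 + count_items([2, 36, 28])
= 1 + 1 + 1 + 1 + count_items([36, 28])
= 1 + 1 + 1 + 1 + 1 + count_items([28])
= 1 + 1 + 1 + 1 + 1 + 1 + count_items([])
= 1 + 1 + 1 + 1 + 1 + 1 + 0
= 6


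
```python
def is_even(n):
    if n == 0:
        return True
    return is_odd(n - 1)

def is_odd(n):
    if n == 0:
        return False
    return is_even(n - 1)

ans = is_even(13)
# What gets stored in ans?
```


is_even(13)
= is_odd(12)
= is_even(11)
= is_odd(10)
= is_even(9)
= is_odd(8)
= is_even(7)
= is_odd(6)
= is_even(5)
= is_odd(4)
= is_even(3)
= is_odd(2)
= is_even(1)
= is_odd(0)
n == 0: return False
= False


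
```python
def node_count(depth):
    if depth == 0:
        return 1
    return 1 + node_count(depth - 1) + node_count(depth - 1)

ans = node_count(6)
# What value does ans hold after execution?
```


node_count(6)
= 1 + node_count(5) + node_count(5)
= 1 + 2 * node_count(5)
node_count(k) = 2^(k+1) - 1
node_count(0) = 1
node_count(1) = 3
node_count(2) = 7
node_count(3) = 15
node_count(4) = 31
node_count(6) = 2^7 - 1 = 127


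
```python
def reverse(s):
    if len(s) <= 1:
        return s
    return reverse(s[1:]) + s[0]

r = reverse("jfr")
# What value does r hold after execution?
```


reverse("jfr")
= reverse("fr") + "j"
= reverse("r") + "f" + "j"
= "r" + "f" + "j"
= "rfj"


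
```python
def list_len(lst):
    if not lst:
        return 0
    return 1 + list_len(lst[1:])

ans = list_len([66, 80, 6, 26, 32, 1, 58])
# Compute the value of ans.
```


list_len([66, 80, 6, 26, 32, 1, 58])
= 1 + list_len([80, 6, 26, 32, 1, 58])
= 1 + 1 + list_len([6, 26, 32, 1, 58])
= 1 + 1 + 1 + list_len([26, 32, 1, 58])
= 1 + 1 + 1 + 1 + list_len([32, 1, 58])
= 1 + 1 + 1 + 1 + 1 + list_len([1, 58])
= 1 + 1 + 1 + 1 + 1 + 1 + list_len([58])
= 1 + 1 + 1 + 1 + 1 + 1 + 1 + list_len([])
= 1 + 1 + 1 + 1 + 1 + 1 + 1 + 0
= 7


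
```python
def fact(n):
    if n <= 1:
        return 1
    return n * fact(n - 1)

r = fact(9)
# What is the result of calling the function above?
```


fact(9)
= 9 * fact(8)
= 9 * 8 * fact(7)
= 9 * 8 * 7 * fact(6)
= 9 * 8 * 7 * 6 * fact(5)
= 9 * 8 * 7 * 6 * 5 * fact(4)
= 9 * 8 * 7 * 6 * 5 * 4 * fact(3)
= 9 * 8 * 7 * 6 * 5 * 4 * 3 * fact(2)
= 9 * 8 * 7 * 6 * 5 * 4 * 3 * 2 * fact(1)
= 9 * 8 * 7 * 6 * 5 * 4 * 3 * 2 * 1
= 362880


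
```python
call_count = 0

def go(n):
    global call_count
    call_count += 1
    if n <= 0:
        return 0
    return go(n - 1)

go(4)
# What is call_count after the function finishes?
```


go(4) calls go(3) calls ... calls go(0)
Total calls: 4 + 1 (for base case) = 5


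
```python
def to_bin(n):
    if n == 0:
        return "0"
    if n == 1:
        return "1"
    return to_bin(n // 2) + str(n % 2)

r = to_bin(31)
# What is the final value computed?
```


to_bin(31)
= to_bin(15) + "1"
= to_bin(7) + "1" + "1"
= to_bin(3) + "1" + "1" + "1"
= to_bin(1) + "1" + "1" + "1" + "1"
= "1" + "1" + "1" + "1" + "1"
= "11111"


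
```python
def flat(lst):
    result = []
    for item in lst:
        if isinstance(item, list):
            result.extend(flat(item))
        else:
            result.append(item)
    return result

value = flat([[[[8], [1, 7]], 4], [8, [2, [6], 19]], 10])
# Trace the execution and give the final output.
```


flat([[[[8], [1, 7]], 4], [8, [2, [6], 19]], 10])
Processing each element:
  [[[8], [1, 7]], 4] is a list -> flat recursively -> [8, 1, 7, 4]
  [8, [2, [6], 19]] is a list -> flat recursively -> [8, 2, 6, 19]
  10 is not a list -> append 10
= [8, 1, 7, 4, 8, 2, 6, 19, 10]


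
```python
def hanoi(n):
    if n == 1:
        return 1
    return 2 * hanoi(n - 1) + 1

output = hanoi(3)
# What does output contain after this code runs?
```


hanoi(3)
= 2 * hanoi(2) + 1
= 2 * (2 * hanoi(1) + 1) + 1
Now compute bottom-up:
hanoi(1) = 1
hanoi(2) = 2 * 1 + 1 = 3
hanoi(3) = 2 * 3 + 1 = 7
= 7


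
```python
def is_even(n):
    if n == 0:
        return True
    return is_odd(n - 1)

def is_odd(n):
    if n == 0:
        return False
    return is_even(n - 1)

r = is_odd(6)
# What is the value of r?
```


is_odd(6)
= is_even(5)
= is_odd(4)
= is_even(3)
= is_odd(2)
= is_even(1)
= is_odd(0)
n == 0: return False
= False


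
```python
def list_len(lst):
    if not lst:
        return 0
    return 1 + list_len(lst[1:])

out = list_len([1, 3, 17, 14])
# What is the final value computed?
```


list_len([1, 3, 17, 14])
= 1 + list_len([3, 17, 14])
= 1 + 1 + list_len([17, 14])
= 1 + 1 + 1 + list_len([14])
= 1 + 1 + 1 + 1 + list_len([])
= 1 + 1 + 1 + 1 + 0
= 4


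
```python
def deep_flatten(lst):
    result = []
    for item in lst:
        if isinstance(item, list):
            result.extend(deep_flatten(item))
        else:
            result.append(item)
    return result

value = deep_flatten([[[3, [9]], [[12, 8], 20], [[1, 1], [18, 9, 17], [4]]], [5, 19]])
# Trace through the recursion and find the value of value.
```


deep_flatten([[[3, [9]], [[12, 8], 20], [[1, 1], [18, 9, 17], [4]]], [5, 19]])
Processing each element:
  [[3, [9]], [[12, 8], 20], [[1, 1], [18, 9, 17], [4]]] is a list -> deep_flatten recursively -> [3, 9, 12, 8, 20, 1, 1, 18, 9, 17, 4]
  [5, 19] is a list -> deep_flatten recursively -> [5, 19]
= [3, 9, 12, 8, 20, 1, 1, 18, 9, 17, 4, 5, 19]


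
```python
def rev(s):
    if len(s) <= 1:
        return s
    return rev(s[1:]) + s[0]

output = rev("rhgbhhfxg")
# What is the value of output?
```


rev("rhgbhhfxg")
= rev("hgbhhfxg") + "r"
= rev("gbhhfxg") + "h" + "r"
= rev("bhhfxg") + "g" + "h" + "r"
= rev("hhfxg") + "b" + "g" + "h" + "r"
= rev("hfxg") + "h" + "b" + "g" + "h" + "r"
= rev("fxg") + "h" + "h" + "b" + "g" + "h" + "r"
= rev("xg") + "f" + "h" + "h" + "b" + "g" + "h" + "r"
= rev("g") + "x" + "f" + "h" + "h" + "b" + "g" + "h" + "r"
= "g" + "x" + "f" + "h" + "h" + "b" + "g" + "h" + "r"
= "gxfhhbghr"


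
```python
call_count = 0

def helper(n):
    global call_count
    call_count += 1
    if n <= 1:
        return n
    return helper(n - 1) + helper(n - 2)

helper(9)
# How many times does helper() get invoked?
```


helper(9) calls helper(8) and helper(7); each non-base call branches into two more.
Let C(k) = total number of calls made by helper(k), including the call to helper(k) itself.
Base cases: C(0) = 1, C(1) = 1
Recurrence: C(k) = 1 + C(k-1) + C(k-2)
  C(2) = 1 + C(1) + C(0) = 1 + 1 + 1 = 3
  C(3) = 1 + C(2) + C(1) = 1 + 3 + 1 = 5
  C(4) = 1 + C(3) + C(2) = 1 + 5 + 3 = 9
  C(5) = 1 + C(4) + C(3) = 1 + 9 + 5 = 15
  C(6) = 1 + C(5) + C(4) = 1 + 15 + 9 = 25
  C(7) = 1 + C(6) + C(5) = 1 + 25 + 15 = 41
  C(8) = 1 + C(7) + C(6) = 1 + 41 + 25 = 67
  C(9) = 1 + C(8) + C(7) = 1 + 67 + 41 = 109
Total calls = C(9) = 109


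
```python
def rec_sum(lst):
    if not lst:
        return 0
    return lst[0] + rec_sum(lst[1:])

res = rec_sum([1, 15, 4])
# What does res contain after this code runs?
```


rec_sum([1, 15, 4])
= 1 + rec_sum([15, 4])
= 1 + 15 + rec_sum([4])
= 1 + 15 + 4 + rec_sum([])
= 1 + 15 + 4 + 0
= 20


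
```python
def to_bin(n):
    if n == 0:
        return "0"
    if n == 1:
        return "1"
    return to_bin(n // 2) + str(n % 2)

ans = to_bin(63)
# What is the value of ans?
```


to_bin(63)
= to_bin(31) + "1"
= to_bin(15) + "1" + "1"
= to_bin(7) + "1" + "1" + "1"
= to_bin(3) + "1" + "1" + "1" + "1"
= to_bin(1) + "1" + "1" + "1" + "1" + "1"
= "1" + "1" + "1" + "1" + "1" + "1"
= "111111"


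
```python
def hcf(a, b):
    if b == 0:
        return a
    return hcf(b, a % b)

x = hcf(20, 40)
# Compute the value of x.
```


hcf(20, 40)
= hcf(40, 20 % 40) = hcf(40, 20)
= hcf(20, 40 % 20) = hcf(20, 0)
b == 0, return a = 20


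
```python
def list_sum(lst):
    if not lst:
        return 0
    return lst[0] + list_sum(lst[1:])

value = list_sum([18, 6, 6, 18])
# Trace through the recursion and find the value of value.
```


list_sum([18, 6, 6, 18])
= 18 + list_sum([6, 6, 18])
= 18 + 6 + list_sum([6, 18])
= 18 + 6 + 6 + list_sum([18])
= 18 + 6 + 6 + 18 + list_sum([])
= 18 + 6 + 6 + 18 + 0
= 48


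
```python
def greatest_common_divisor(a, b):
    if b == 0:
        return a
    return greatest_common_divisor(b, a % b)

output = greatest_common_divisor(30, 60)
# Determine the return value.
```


greatest_common_divisor(30, 60)
= greatest_common_divisor(60, 30 % 60) = greatest_common_divisor(60, 30)
= greatest_common_divisor(30, 60 % 30) = greatest_common_divisor(30, 0)
b == 0, return a = 30


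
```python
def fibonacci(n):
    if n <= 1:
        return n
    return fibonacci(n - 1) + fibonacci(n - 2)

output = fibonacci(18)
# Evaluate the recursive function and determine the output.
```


fibonacci(18)
= fibonacci(17) + fibonacci(16)
= (fibonacci(16) + fibonacci(15)) + fibonacci(16)
Computing bottom-up: fibonacci(0)=0, fibonacci(1)=1, fibonacci(2)=1, fibonacci(3)=2, fibonacci(4)=3, fibonacci(5)=5, fibonacci(6)=8, fibonacci(7)=13, fibonacci(8)=21, fibonacci(9)=34, fibonacci(10)=55, fibonacci(11)=89, fibonacci(12)=144, fibonacci(13)=233, fibonacci(14)=377, fibonacci(15)=610, fibonacci(16)=987, fibonacci(17)=1597, fibonacci(18)=2584
= 2584


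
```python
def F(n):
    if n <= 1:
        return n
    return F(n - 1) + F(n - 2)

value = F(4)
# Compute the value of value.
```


F(4)
= F(3) + F(2)
= (F(2) + F(1)) + F(2)
Computing bottom-up: F(0)=0, F(1)=1, F(2)=1, F(3)=2, F(4)=3
= 3


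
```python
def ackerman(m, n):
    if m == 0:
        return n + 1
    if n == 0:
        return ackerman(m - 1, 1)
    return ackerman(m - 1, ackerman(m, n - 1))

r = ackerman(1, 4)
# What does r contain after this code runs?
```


ackerman(1, 4)
= ackerman(0, ackerman(1, 3))
First compute ackerman(1, 3) = 5
= ackerman(0, 5)
= 6


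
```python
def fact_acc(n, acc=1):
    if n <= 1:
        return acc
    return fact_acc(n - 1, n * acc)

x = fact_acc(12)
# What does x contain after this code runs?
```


fact_acc(12, 1)
= fact_acc(11, 12 * 1) = fact_acc(11, 12)
= fact_acc(10, 11 * 12) = fact_acc(10, 132)
= fact_acc(9, 10 * 132) = fact_acc(9, 1320)
= fact_acc(8, 9 * 1320) = fact_acc(8, 11880)
= fact_acc(7, 8 * 11880) = fact_acc(7, 95040)
= fact_acc(6, 7 * 95040) = fact_acc(6, 665280)
= fact_acc(5, 6 * 665280) = fact_acc(5, 3991680)
= fact_acc(4, 5 * 3991680) = fact_acc(4, 19958400)
= fact_acc(3, 4 * 19958400) = fact_acc(3, 79833600)
= fact_acc(2, 3 * 79833600) = fact_acc(2, 239500800)
= fact_acc(1, 2 * 239500800) = fact_acc(1, 479001600)
n <= 1, return acc = 479001600


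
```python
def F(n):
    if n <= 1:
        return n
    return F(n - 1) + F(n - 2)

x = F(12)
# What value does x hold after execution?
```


F(12)
= F(11) + F(10)
= (F(10) + F(9)) + F(10)
Computing bottom-up: F(0)=0, F(1)=1, F(2)=1, F(3)=2, F(4)=3, F(5)=5, F(6)=8, F(7)=13, F(8)=21, F(9)=34, F(10)=55, F(11)=89, F(12)=144
= 144


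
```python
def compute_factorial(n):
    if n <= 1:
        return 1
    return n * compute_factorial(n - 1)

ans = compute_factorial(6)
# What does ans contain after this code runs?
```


compute_factorial(6)
= 6 * compute_factorial(5)
= 6 * 5 * compute_factorial(4)
= 6 * 5 * 4 * compute_factorial(3)
= 6 * 5 * 4 * 3 * compute_factorial(2)
= 6 * 5 * 4 * 3 * 2 * compute_factorial(1)
= 6 * 5 * 4 * 3 * 2 * 1
= 720


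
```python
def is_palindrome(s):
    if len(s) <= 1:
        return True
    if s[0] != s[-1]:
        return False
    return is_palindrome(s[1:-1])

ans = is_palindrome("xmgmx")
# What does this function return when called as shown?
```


is_palindrome("xmgmx")
"xmgmx": s[0]='x' == s[-1]='x' -> is_palindrome("mgm")
"mgm": s[0]='m' == s[-1]='m' -> is_palindrome("g")
"g": len <= 1 -> True
= True


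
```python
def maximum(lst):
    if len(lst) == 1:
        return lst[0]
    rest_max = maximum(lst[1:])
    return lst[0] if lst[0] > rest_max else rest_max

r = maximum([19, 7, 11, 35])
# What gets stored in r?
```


maximum([19, 7, 11, 35])
= compare 19 with maximum([7, 11, 35])
= compare 7 with maximum([11, 35])
= compare 11 with maximum([35])
Base: maximum([35]) = 35
compare 11 with 35: max = 35
compare 7 with 35: max = 35
compare 19 with 35: max = 35
= 35


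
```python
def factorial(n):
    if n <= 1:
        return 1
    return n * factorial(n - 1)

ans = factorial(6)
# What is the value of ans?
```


factorial(6)
= 6 * factorial(5)
= 6 * 5 * factorial(4)
= 6 * 5 * 4 * factorial(3)
= 6 * 5 * 4 * 3 * factorial(2)
= 6 * 5 * 4 * 3 * 2 * factorial(1)
= 6 * 5 * 4 * 3 * 2 * 1
= 720


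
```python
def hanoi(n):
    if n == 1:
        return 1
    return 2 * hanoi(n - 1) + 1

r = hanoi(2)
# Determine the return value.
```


hanoi(2)
= 2 * hanoi(1) + 1
Now compute bottom-up:
hanoi(1) = 1
hanoi(2) = 2 * 1 + 1 = 3
= 3


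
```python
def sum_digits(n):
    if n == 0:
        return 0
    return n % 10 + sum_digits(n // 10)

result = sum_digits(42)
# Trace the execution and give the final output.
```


sum_digits(42)
= 2 + sum_digits(4)
= 2 + 4 + sum_digits(0)
= 2 + 4 + 0
= 6


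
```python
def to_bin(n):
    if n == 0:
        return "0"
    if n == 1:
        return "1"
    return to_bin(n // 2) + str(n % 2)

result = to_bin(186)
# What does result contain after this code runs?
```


to_bin(186)
= to_bin(93) + "0"
= to_bin(46) + "1" + "0"
= to_bin(23) + "0" + "1" + "0"
= to_bin(11) + "1" + "0" + "1" + "0"
= to_bin(5) + "1" + "1" + "0" + "1" + "0"
= to_bin(2) + "1" + "1" + "1" + "0" + "1" + "0"
= to_bin(1) + "0" + "1" + "1" + "1" + "0" + "1" + "0"
= "1" + "0" + "1" + "1" + "1" + "0" + "1" + "0"
= "10111010"


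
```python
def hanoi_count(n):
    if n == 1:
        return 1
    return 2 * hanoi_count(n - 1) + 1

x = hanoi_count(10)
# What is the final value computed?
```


hanoi_count(10)
= 2 * hanoi_count(9) + 1
= 2 * (2 * hanoi_count(8) + 1) + 1
= 2 * (2 * (2 * hanoi_count(7) + 1) + 1) + 1
= 2 * (2 * (2 * (2 * hanoi_count(6) + 1) + 1) + 1) + 1
= 2 * (2 * (2 * (2 * (2 * hanoi_count(5) + 1) + 1) + 1) + 1) + 1
= 2 * (2 * (2 * (2 * (2 * (2 * hanoi_count(4) + 1) + 1) + 1) + 1) + 1) + 1
= 2 * (2 * (2 * (2 * (2 * (2 * (2 * hanoi_count(3) + 1) + 1) + 1) + 1) + 1) + 1) + 1
= 2 * (2 * (2 * (2 * (2 * (2 * (2 * (2 * hanoi_count(2) + 1) + 1) + 1) + 1) + 1) + 1) + 1) + 1
= 2 * (2 * (2 * (2 * (2 * (2 * (2 * (2 * (2 * hanoi_count(1) + 1) + 1) + 1) + 1) + 1) + 1) + 1) + 1) + 1
Now compute bottom-up:
hanoi_count(1) = 1
hanoi_count(2) = 2 * 1 + 1 = 3
hanoi_count(3) = 2 * 3 + 1 = 7
hanoi_count(4) = 2 * 7 + 1 = 15
hanoi_count(5) = 2 * 15 + 1 = 31
hanoi_count(6) = 2 * 31 + 1 = 63
hanoi_count(7) = 2 * 63 + 1 = 127
hanoi_count(8) = 2 * 127 + 1 = 255
hanoi_count(9) = 2 * 255 + 1 = 511
hanoi_count(10) = 2 * 511 + 1 = 1023
= 1023


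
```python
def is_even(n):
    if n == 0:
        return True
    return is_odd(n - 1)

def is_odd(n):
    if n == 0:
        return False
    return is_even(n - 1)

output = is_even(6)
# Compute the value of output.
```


is_even(6)
= is_odd(5)
= is_even(4)
= is_odd(3)
= is_even(2)
= is_odd(1)
= is_even(0)
n == 0: return True
= True


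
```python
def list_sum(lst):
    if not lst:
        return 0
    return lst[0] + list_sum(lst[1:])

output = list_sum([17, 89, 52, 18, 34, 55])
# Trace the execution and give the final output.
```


list_sum([17, 89, 52, 18, 34, 55])
= 17 + list_sum([89, 52, 18, 34, 55])
= 17 + 89 + list_sum([52, 18, 34, 55])
= 17 + 89 + 52 + list_sum([18, 34, 55])
= 17 + 89 + 52 + 18 + list_sum([34, 55])
= 17 + 89 + 52 + 18 + 34 + list_sum([55])
= 17 + 89 + 52 + 18 + 34 + 55 + list_sum([])
= 17 + 89 + 52 + 18 + 34 + 55 + 0
= 265


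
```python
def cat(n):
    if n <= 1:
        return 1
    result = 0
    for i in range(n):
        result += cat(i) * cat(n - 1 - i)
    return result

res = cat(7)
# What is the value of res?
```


cat(7)
= sum of cat(i) * cat(7-1-i) for i in 0..6
First compute sub-values bottom-up:
  cat(0) = 1, cat(1) = 1
  cat(2) = 1*1 + 1*1 = 2
  cat(3) = 1*2 + 1*1 + 2*1 = 5
  cat(4) = 1*5 + 1*2 + 2*1 + 5*1 = 14
  cat(5) = 1*14 + 1*5 + 2*2 + 5*1 + 14*1 = 42
  cat(6) = 1*42 + 1*14 + 2*5 + 5*2 + 14*1 + 42*1 = 132
Now cat(7):
  cat(0)*cat(6) = 1*132 = 132
  cat(1)*cat(5) = 1*42 = 42
  cat(2)*cat(4) = 2*14 = 28
  cat(3)*cat(3) = 5*5 = 25
  cat(4)*cat(2) = 14*2 = 28
  cat(5)*cat(1) = 42*1 = 42
  cat(6)*cat(0) = 132*1 = 132
= 132 + 42 + 28 + 25 + 28 + 42 + 132
= 429


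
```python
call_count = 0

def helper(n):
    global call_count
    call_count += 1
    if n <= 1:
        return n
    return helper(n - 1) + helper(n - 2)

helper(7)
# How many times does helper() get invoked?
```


helper(7) calls helper(6) and helper(5); each non-base call branches into two more.
Let C(k) = total number of calls made by helper(k), including the call to helper(k) itself.
Base cases: C(0) = 1, C(1) = 1
Recurrence: C(k) = 1 + C(k-1) + C(k-2)
  C(2) = 1 + C(1) + C(0) = 1 + 1 + 1 = 3
  C(3) = 1 + C(2) + C(1) = 1 + 3 + 1 = 5
  C(4) = 1 + C(3) + C(2) = 1 + 5 + 3 = 9
  C(5) = 1 + C(4) + C(3) = 1 + 9 + 5 = 15
  C(6) = 1 + C(5) + C(4) = 1 + 15 + 9 = 25
  C(7) = 1 + C(6) + C(5) = 1 + 25 + 15 = 41
Total calls = C(7) = 41


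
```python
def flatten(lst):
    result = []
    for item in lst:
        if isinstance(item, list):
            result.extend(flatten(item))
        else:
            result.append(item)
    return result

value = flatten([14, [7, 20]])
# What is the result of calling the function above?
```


flatten([14, [7, 20]])
Processing each element:
  14 is not a list -> append 14
  [7, 20] is a list -> flatten recursively -> [7, 20]
= [14, 7, 20]
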